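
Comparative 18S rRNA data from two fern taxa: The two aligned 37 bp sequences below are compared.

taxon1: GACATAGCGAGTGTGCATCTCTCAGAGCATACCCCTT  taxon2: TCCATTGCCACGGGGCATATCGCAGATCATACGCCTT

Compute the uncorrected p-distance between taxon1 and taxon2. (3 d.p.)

0.297

The sequences differ at 11 of 37 positions.
p = 11/37 = 0.297297… ≈ 0.297 (to 3 d.p.).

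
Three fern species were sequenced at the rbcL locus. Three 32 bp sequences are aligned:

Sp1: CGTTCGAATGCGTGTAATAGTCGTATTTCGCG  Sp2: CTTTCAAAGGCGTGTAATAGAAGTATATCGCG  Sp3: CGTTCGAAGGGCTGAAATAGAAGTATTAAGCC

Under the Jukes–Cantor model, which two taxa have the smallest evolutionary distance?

Sp1–Sp2: 6/32 differ, p = 0.188, d = 0.216.
Sp1–Sp3: 9/32 differ, p = 0.281, d = 0.353.
Sp2–Sp3: 9/32 differ, p = 0.281, d = 0.353.
The smallest distance is between Sp1 and Sp2.

Sp1 and Sp2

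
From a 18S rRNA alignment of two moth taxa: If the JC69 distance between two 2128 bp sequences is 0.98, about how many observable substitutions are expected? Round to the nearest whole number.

Invert JC69: p = (3/4)(1 − e^(−4d/3)) = 0.75 × (1 − e^(-1.306667)) = 0.75 × (1 − 0.270721) = 0.546959.
Expected differing sites = pL ≈ 0.546959 × 2128 = 1163.928752 ≈ 1164.

1164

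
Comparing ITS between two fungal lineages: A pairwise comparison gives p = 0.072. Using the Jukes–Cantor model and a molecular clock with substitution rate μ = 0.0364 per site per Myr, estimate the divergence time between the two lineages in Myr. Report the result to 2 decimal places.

1.04

d = −(3/4) ln(1 − 4p/3) = −0.75 ln(1 − 0.096) = −0.75 ln(0.904)
  = −0.75 × (-0.100926) = 0.075695 substitutions/site.
Under a molecular clock d = 2μt, so t = d/(2μ) = 0.075695 / (2 × 0.0364) = 1.04 Myr.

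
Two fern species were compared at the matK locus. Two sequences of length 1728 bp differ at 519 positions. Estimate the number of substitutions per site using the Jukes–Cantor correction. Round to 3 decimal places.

p = 519/1728 ≈ 0.300347.
d = −(3/4) ln(1 − 4p/3) = −0.75 ln(1 − 0.400463) = −0.75 ln(0.599537)
  = −0.75 × (-0.511598) = 0.383699 substitutions/site.

0.384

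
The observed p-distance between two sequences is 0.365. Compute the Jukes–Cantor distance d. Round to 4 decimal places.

d = −(3/4) ln(1 − 4p/3) = −0.75 ln(1 − 0.486667) = −0.75 ln(0.513333)
  = −0.75 × (-0.666831) = 0.500123 substitutions/site.

0.5001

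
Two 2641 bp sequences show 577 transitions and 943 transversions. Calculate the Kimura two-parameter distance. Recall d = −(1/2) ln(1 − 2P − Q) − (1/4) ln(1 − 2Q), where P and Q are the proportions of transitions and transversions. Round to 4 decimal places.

P = 577/2641 ≈ 0.218478 and Q = 943/2641 ≈ 0.357062.
Under the Kimura two-parameter model, d = −½ ln(1 − 2P − Q) − ¼ ln(1 − 2Q).
1 − 2P − Q = 0.205982, giving −½ ln(0.205982) = 0.789983.
1 − 2Q = 0.285876, giving −¼ ln(0.285876) = 0.313049.
d = 0.789983 + 0.313049 = 1.103032.

1.1030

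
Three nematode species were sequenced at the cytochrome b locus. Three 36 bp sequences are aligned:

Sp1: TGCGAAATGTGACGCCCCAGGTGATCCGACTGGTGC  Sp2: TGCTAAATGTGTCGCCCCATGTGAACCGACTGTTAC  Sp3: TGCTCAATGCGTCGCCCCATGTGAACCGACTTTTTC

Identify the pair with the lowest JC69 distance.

Sp1–Sp2: 6/36 differ, p = 0.167, d = 0.188.
Sp1–Sp3: 9/36 differ, p = 0.250, d = 0.304.
Sp2–Sp3: 4/36 differ, p = 0.111, d = 0.120.
The smallest distance is between Sp2 and Sp3.

Sp2 and Sp3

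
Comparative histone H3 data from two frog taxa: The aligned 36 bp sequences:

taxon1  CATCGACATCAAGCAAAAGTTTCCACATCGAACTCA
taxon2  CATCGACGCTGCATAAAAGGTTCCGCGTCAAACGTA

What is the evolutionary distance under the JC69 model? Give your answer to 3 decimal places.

0.493

The sequences differ at 13 of 36 sites, so p = 13/36 ≈ 0.361111.
d = −(3/4) ln(1 − 4p/3) = −0.75 ln(1 − 0.481481) = −0.75 ln(0.518519)
  = −0.75 × (-0.656779) = 0.492584 substitutions/site.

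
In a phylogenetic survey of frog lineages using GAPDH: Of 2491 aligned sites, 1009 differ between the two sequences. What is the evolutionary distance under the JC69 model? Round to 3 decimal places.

p = 1009/2491 ≈ 0.405058.
d = −(3/4) ln(1 − 4p/3) = −0.75 ln(1 − 0.540077) = −0.75 ln(0.459923)
  = −0.75 × (-0.776696) = 0.582522 substitutions/site.

0.583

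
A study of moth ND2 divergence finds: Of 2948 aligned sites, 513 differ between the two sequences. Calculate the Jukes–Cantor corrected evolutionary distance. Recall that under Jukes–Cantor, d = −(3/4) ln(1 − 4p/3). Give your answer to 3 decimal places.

p = 513/2948 ≈ 0.174016.
d = −(3/4) ln(1 − 4p/3) = −0.75 ln(1 − 0.232021) = −0.75 ln(0.767979)
  = −0.75 × (-0.263993) = 0.197995 substitutions/site.

0.198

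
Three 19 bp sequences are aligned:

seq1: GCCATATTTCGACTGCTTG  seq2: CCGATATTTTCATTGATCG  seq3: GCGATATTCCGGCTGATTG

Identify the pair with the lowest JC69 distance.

seq1 and seq3

seq1–seq2: 7/19 differ, p = 0.368, d = 0.507.
seq1–seq3: 4/19 differ, p = 0.211, d = 0.247.
seq2–seq3: 7/19 differ, p = 0.368, d = 0.507.
The smallest distance is between seq1 and seq3.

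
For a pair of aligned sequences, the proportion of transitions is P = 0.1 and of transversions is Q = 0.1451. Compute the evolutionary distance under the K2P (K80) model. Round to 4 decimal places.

0.2973

Under the Kimura two-parameter model, d = −½ ln(1 − 2P − Q) − ¼ ln(1 − 2Q).
1 − 2P − Q = 0.6549, giving −½ ln(0.6549) = 0.211636.
1 − 2Q = 0.7098, giving −¼ ln(0.7098) = 0.085693.
d = 0.211636 + 0.085693 = 0.297329.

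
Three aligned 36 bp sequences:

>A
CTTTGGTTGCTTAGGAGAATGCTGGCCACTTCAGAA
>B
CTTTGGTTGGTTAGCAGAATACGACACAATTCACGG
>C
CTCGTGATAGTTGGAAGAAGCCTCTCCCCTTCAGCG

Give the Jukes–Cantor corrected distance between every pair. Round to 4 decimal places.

A–B: 11/36 sites differ → p ≈ 0.305556, d = −0.75 ln(1 − 0.407408) = 0.392437 ≈ 0.3924.
A–C: 15/36 sites differ → p ≈ 0.416667, d = −0.75 ln(1 − 0.555556) = 0.608198 ≈ 0.6082.
B–C: 17/36 sites differ → p ≈ 0.472222, d = −0.75 ln(1 − 0.629629) = 0.744938 ≈ 0.7449.

d(A,B) = 0.3924, d(A,C) = 0.6082, d(B,C) = 0.7449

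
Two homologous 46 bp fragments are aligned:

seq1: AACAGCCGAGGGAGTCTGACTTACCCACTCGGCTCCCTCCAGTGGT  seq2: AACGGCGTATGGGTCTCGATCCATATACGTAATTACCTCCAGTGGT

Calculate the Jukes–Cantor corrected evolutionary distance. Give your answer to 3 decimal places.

0.704

The sequences differ at 21 of 46 sites, so p = 21/46 ≈ 0.456522.
d = −(3/4) ln(1 − 4p/3) = −0.75 ln(1 − 0.608696) = −0.75 ln(0.391304)
  = −0.75 × (-0.938271) = 0.703703 substitutions/site.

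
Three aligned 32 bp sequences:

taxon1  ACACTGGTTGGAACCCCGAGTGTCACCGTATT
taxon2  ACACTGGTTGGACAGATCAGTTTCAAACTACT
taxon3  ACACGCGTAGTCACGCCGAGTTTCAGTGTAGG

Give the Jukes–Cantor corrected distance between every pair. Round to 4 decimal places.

d(taxon1,taxon2) = 0.4598, d(taxon1,taxon3) = 0.4598, d(taxon2,taxon3) = 0.7356

taxon1–taxon2: 11/32 sites differ → p = 0.34375, d = −0.75 ln(1 − 0.458333) = 0.459828 ≈ 0.4598.
taxon1–taxon3: 11/32 sites differ → p = 0.34375, d = −0.75 ln(1 − 0.458333) = 0.459828 ≈ 0.4598.
taxon2–taxon3: 15/32 sites differ → p = 0.46875, d = −0.75 ln(1 − 0.625) = 0.735622 ≈ 0.7356.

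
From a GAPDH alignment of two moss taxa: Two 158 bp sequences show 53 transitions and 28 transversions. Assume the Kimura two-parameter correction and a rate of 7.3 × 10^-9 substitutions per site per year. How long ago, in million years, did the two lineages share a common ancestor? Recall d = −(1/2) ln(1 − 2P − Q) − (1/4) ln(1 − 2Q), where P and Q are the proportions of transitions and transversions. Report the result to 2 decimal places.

72.03

P = 53/158 ≈ 0.335443 and Q = 28/158 ≈ 0.177215.
Under the Kimura two-parameter model, d = −½ ln(1 − 2P − Q) − ¼ ln(1 − 2Q).
1 − 2P − Q = 0.151899, giving −½ ln(0.151899) = 0.942270.
1 − 2Q = 0.64557, giving −¼ ln(0.64557) = 0.109405.
d = 0.942270 + 0.109405 = 1.051675.
Under a molecular clock d = 2μt, so t = d/(2μ) = 1.051675 / (2 × 7.3 × 10^-9) = 72.03 million years.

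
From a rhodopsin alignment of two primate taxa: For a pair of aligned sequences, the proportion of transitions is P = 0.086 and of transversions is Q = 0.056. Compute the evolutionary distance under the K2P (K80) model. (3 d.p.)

0.159

Under the Kimura two-parameter model, d = −½ ln(1 − 2P − Q) − ¼ ln(1 − 2Q).
1 − 2P − Q = 0.772, giving −½ ln(0.772) = 0.129385.
1 − 2Q = 0.888, giving −¼ ln(0.888) = 0.029696.
d = 0.129385 + 0.029696 = 0.159081.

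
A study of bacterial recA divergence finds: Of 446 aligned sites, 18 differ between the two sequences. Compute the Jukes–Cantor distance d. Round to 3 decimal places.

0.041

p = 18/446 ≈ 0.040359.
d = −(3/4) ln(1 − 4p/3) = −0.75 ln(1 − 0.053812) = −0.75 ln(0.946188)
  = −0.75 × (-0.055314) = 0.041486 substitutions/site.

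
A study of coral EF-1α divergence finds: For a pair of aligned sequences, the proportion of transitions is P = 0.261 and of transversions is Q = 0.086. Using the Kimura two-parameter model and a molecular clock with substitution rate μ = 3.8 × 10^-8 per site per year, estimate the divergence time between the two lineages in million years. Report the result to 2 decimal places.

6.78

Under the Kimura two-parameter model, d = −½ ln(1 − 2P − Q) − ¼ ln(1 − 2Q).
1 − 2P − Q = 0.392, giving −½ ln(0.392) = 0.468247.
1 − 2Q = 0.828, giving −¼ ln(0.828) = 0.047186.
d = 0.468247 + 0.047186 = 0.515433.
Under a molecular clock d = 2μt, so t = d/(2μ) = 0.515433 / (2 × 3.8 × 10^-8) = 6.78 million years.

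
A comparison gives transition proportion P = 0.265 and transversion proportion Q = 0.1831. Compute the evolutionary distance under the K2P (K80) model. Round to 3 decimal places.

0.738

Under the Kimura two-parameter model, d = −½ ln(1 − 2P − Q) − ¼ ln(1 − 2Q).
1 − 2P − Q = 0.2869, giving −½ ln(0.2869) = 0.624311.
1 − 2Q = 0.6338, giving −¼ ln(0.6338) = 0.114005.
d = 0.624311 + 0.114005 = 0.738316.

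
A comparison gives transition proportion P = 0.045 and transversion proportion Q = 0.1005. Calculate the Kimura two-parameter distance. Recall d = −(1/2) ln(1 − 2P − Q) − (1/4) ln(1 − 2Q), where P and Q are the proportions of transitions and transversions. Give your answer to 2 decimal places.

Under the Kimura two-parameter model, d = −½ ln(1 − 2P − Q) − ¼ ln(1 − 2Q).
1 − 2P − Q = 0.8095, giving −½ ln(0.8095) = 0.105669.
1 − 2Q = 0.799, giving −¼ ln(0.799) = 0.056099.
d = 0.105669 + 0.056099 = 0.161768.

0.16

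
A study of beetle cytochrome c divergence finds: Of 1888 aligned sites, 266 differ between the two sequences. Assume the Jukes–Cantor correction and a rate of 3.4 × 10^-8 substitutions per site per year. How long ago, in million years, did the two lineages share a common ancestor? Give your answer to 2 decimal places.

2.29

p = 266/1888 ≈ 0.14089.
d = −(3/4) ln(1 − 4p/3) = −0.75 ln(1 − 0.187853) = −0.75 ln(0.812147)
  = −0.75 × (-0.208074) = 0.156056 substitutions/site.
Under a molecular clock d = 2μt, so t = d/(2μ) = 0.156056 / (2 × 3.4 × 10^-8) = 2.29 million years.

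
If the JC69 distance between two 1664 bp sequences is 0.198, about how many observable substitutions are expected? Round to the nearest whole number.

290

Invert JC69: p = (3/4)(1 − e^(−4d/3)) = 0.75 × (1 − e^(-0.264)) = 0.75 × (1 − 0.767974) = 0.174020.
Expected differing sites = pL ≈ 0.174020 × 1664 = 289.56928 ≈ 290.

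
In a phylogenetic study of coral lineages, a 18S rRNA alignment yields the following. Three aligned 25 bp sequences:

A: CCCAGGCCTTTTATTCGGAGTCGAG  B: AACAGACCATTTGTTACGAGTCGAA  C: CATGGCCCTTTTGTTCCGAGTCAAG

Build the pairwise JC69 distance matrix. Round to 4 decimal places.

d(A,B) = 0.4172, d(A,C) = 0.3505, d(B,C) = 0.4172

A–B: 8/25 sites differ → p = 0.32, d = −0.75 ln(1 − 0.426667) = 0.417216 ≈ 0.4172.
A–C: 7/25 sites differ → p = 0.28, d = −0.75 ln(1 − 0.373333) = 0.350505 ≈ 0.3505.
B–C: 8/25 sites differ → p = 0.32, d = −0.75 ln(1 − 0.426667) = 0.417216 ≈ 0.4172.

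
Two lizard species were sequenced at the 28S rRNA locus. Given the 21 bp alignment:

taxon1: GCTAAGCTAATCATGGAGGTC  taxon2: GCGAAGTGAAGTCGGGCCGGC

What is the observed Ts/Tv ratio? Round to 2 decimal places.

0.25

Transitions are A↔G and C↔T; transversions are all other mismatches.
Transitions: 2. Transversions: 8.
R = 2/8 = 0.25.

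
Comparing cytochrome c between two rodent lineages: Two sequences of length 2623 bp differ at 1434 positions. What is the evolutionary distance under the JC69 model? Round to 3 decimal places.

p = 1434/2623 ≈ 0.546702.
d = −(3/4) ln(1 − 4p/3) = −0.75 ln(1 − 0.728936) = −0.75 ln(0.271064)
  = −0.75 × (-1.305400) = 0.979050 substitutions/site.

0.979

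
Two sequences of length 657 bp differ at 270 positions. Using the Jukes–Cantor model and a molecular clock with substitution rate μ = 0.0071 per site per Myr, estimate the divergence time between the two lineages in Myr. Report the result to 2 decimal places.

p = 270/657 ≈ 0.410959.
d = −(3/4) ln(1 − 4p/3) = −0.75 ln(1 − 0.547945) = −0.75 ln(0.452055)
  = −0.75 × (-0.793951) = 0.595463 substitutions/site.
Under a molecular clock d = 2μt, so t = d/(2μ) = 0.595463 / (2 × 0.0071) = 41.93 Myr.

41.93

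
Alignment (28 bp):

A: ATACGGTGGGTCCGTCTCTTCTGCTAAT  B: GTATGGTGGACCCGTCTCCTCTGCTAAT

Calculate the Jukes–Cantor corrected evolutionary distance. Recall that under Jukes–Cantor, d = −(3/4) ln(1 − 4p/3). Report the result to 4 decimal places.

0.2040

The sequences differ at 5 of 28 sites (1, 4, 10, 11, 19), so p = 5/28 ≈ 0.178571.
d = −(3/4) ln(1 − 4p/3) = −0.75 ln(1 − 0.238095) = −0.75 ln(0.761905)
  = −0.75 × (-0.271933) = 0.203950 substitutions/site.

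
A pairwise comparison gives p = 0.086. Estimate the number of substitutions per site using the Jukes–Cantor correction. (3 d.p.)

d = −(3/4) ln(1 − 4p/3) = −0.75 ln(1 − 0.114667) = −0.75 ln(0.885333)
  = −0.75 × (-0.121791) = 0.091343 substitutions/site.

0.091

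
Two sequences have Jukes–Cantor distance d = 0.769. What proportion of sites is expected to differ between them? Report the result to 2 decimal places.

p = (3/4)(1 − e^(−4d/3)) = 0.75 × (1 − e^(-1.025333)) = 0.75 × (1 − 0.358677) = 0.480992.

0.48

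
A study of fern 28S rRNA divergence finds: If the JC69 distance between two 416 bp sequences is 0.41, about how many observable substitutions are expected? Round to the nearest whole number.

131

Invert JC69: p = (3/4)(1 − e^(−4d/3)) = 0.75 × (1 − e^(-0.546667)) = 0.75 × (1 − 0.578876) = 0.315843.
Expected differing sites = pL ≈ 0.315843 × 416 = 131.390688 ≈ 131.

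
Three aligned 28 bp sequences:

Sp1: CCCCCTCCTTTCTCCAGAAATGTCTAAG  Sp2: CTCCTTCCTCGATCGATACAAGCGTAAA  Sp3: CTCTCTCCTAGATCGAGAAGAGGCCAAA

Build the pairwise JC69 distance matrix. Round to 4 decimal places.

Sp1–Sp2: 12/28 sites differ → p ≈ 0.428571, d = −0.75 ln(1 − 0.571428) = 0.635472 ≈ 0.6355.
Sp1–Sp3: 11/28 sites differ → p ≈ 0.392857, d = −0.75 ln(1 − 0.523809) = 0.556452 ≈ 0.5565.
Sp2–Sp3: 9/28 sites differ → p ≈ 0.321429, d = −0.75 ln(1 − 0.428572) = 0.419713 ≈ 0.4197.

d(Sp1,Sp2) = 0.6355, d(Sp1,Sp3) = 0.5565, d(Sp2,Sp3) = 0.4197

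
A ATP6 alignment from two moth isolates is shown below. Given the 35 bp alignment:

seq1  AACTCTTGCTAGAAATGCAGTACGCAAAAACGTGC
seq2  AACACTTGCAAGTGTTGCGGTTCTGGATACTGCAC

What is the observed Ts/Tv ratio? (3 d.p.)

Transitions are A↔G and C↔T; transversions are all other mismatches.
Transitions: 6. Transversions: 9.
R = 6/9 = 0.666666… ≈ 0.667 (to 3 d.p.).

0.667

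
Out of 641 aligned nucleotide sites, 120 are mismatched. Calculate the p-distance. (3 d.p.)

p = 120/641 = 0.187207… ≈ 0.187 (to 3 d.p.).

0.187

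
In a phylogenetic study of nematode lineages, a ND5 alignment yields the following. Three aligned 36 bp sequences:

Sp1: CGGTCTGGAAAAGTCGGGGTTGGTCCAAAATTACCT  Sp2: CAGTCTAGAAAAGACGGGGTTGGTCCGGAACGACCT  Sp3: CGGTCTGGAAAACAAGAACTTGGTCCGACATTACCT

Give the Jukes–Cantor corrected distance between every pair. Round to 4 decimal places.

d(Sp1,Sp2) = 0.2251, d(Sp1,Sp3) = 0.2635, d(Sp2,Sp3) = 0.3924

Sp1–Sp2: 7/36 sites differ → p ≈ 0.194444, d = −0.75 ln(1 − 0.259259) = 0.225078 ≈ 0.2251.
Sp1–Sp3: 8/36 sites differ → p ≈ 0.222222, d = −0.75 ln(1 − 0.296296) = 0.263548 ≈ 0.2635.
Sp2–Sp3: 11/36 sites differ → p ≈ 0.305556, d = −0.75 ln(1 − 0.407408) = 0.392437 ≈ 0.3924.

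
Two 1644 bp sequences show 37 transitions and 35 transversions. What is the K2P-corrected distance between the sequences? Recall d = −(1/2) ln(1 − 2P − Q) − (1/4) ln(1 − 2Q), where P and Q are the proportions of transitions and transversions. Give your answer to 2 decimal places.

0.05

P = 37/1644 ≈ 0.022506 and Q = 35/1644 ≈ 0.02129.
Under the Kimura two-parameter model, d = −½ ln(1 − 2P − Q) − ¼ ln(1 − 2Q).
1 − 2P − Q = 0.933698, giving −½ ln(0.933698) = 0.034301.
1 − 2Q = 0.95742, giving −¼ ln(0.95742) = 0.010878.
d = 0.034301 + 0.010878 = 0.045179.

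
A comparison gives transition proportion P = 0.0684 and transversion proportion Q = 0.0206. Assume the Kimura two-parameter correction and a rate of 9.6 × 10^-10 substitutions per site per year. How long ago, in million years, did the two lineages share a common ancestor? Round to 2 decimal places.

50.08

Under the Kimura two-parameter model, d = −½ ln(1 − 2P − Q) − ¼ ln(1 − 2Q).
1 − 2P − Q = 0.8426, giving −½ ln(0.8426) = 0.085631.
1 − 2Q = 0.9588, giving −¼ ln(0.9588) = 0.010518.
d = 0.085631 + 0.010518 = 0.096149.
Under a molecular clock d = 2μt, so t = d/(2μ) = 0.096149 / (2 × 9.6 × 10^-10) = 50.08 million years.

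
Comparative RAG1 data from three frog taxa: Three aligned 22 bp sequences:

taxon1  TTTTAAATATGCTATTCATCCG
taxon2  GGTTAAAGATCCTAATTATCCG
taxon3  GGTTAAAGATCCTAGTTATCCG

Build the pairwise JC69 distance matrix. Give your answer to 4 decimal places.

taxon1–taxon2: 6/22 sites differ → p ≈ 0.272727, d = −0.75 ln(1 − 0.363636) = 0.338988 ≈ 0.3390.
taxon1–taxon3: 6/22 sites differ → p ≈ 0.272727, d = −0.75 ln(1 − 0.363636) = 0.338988 ≈ 0.3390.
taxon2–taxon3: 1/22 sites differ → p ≈ 0.045455, d = −0.75 ln(1 − 0.060607) = 0.046891 ≈ 0.0469.

d(taxon1,taxon2) = 0.3390, d(taxon1,taxon3) = 0.3390, d(taxon2,taxon3) = 0.0469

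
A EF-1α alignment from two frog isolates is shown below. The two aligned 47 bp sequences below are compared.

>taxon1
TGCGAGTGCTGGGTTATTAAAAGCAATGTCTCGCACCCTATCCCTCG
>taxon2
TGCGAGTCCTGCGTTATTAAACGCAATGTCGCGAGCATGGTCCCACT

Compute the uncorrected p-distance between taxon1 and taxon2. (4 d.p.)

0.2553

The sequences differ at 12 of 47 positions.
p = 12/47 = 0.255319… ≈ 0.2553 (to 4 d.p.).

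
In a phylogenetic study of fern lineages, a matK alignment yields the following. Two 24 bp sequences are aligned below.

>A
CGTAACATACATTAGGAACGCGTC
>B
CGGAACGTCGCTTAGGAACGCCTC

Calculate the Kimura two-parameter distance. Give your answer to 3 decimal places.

Of 24 sites, 1 differences are transitions and 5 are transversions, so P = 1/24 ≈ 0.041667 and Q = 5/24 ≈ 0.208333.
Under the Kimura two-parameter model, d = −½ ln(1 − 2P − Q) − ¼ ln(1 − 2Q).
1 − 2P − Q = 0.708333, giving −½ ln(0.708333) = 0.172420.
1 − 2Q = 0.583334, giving −¼ ln(0.583334) = 0.134749.
d = 0.172420 + 0.134749 = 0.307169.

0.307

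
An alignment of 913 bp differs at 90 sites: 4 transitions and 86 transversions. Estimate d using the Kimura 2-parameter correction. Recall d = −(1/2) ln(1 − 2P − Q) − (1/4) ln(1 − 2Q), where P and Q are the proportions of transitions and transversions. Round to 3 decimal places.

0.107

P = 4/913 ≈ 0.004381 and Q = 86/913 ≈ 0.094195.
Under the Kimura two-parameter model, d = −½ ln(1 − 2P − Q) − ¼ ln(1 − 2Q).
1 − 2P − Q = 0.897043, giving −½ ln(0.897043) = 0.054326.
1 − 2Q = 0.81161, giving −¼ ln(0.81161) = 0.052184.
d = 0.054326 + 0.052184 = 0.106510.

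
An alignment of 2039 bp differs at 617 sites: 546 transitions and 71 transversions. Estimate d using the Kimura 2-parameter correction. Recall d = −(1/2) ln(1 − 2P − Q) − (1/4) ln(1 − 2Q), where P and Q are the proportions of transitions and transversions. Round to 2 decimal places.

0.44

P = 546/2039 ≈ 0.267778 and Q = 71/2039 ≈ 0.034821.
Under the Kimura two-parameter model, d = −½ ln(1 − 2P − Q) − ¼ ln(1 − 2Q).
1 − 2P − Q = 0.429623, giving −½ ln(0.429623) = 0.422424.
1 − 2Q = 0.930358, giving −¼ ln(0.930358) = 0.018046.
d = 0.422424 + 0.018046 = 0.440470.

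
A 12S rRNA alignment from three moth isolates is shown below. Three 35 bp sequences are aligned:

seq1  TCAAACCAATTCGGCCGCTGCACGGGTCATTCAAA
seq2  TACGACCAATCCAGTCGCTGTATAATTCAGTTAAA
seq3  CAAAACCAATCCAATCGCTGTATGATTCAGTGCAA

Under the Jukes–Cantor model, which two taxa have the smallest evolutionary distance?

seq1–seq2: 13/35 differ, p = 0.371, d = 0.513.
seq1–seq3: 13/35 differ, p = 0.371, d = 0.513.
seq2–seq3: 7/35 differ, p = 0.200, d = 0.233.
The smallest distance is between seq2 and seq3.

seq2 and seq3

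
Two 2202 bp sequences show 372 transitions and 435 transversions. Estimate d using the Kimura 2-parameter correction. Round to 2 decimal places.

P = 372/2202 ≈ 0.168937 and Q = 435/2202 ≈ 0.197548.
Under the Kimura two-parameter model, d = −½ ln(1 − 2P − Q) − ¼ ln(1 − 2Q).
1 − 2P − Q = 0.464578, giving −½ ln(0.464578) = 0.383313.
1 − 2Q = 0.604904, giving −¼ ln(0.604904) = 0.125671.
d = 0.383313 + 0.125671 = 0.508984.

0.51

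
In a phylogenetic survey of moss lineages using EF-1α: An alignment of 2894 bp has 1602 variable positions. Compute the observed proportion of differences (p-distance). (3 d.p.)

0.554

p = 1602/2894 = 0.553559… ≈ 0.554 (to 3 d.p.).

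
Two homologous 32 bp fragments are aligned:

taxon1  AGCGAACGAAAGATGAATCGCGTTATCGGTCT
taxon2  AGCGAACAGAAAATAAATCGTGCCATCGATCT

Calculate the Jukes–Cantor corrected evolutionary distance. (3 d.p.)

The sequences differ at 8 of 32 sites (8, 9, 12, 15, 21, 23, 24, 29), so p = 8/32 = 0.25.
d = −(3/4) ln(1 − 4p/3) = −0.75 ln(1 − 0.333333) = −0.75 ln(0.666667)
  = −0.75 × (-0.405465) = 0.304099 substitutions/site.

0.304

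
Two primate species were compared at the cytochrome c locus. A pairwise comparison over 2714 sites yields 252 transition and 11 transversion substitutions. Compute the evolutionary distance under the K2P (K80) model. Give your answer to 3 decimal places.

P = 252/2714 ≈ 0.092852 and Q = 11/2714 ≈ 0.004053.
Under the Kimura two-parameter model, d = −½ ln(1 − 2P − Q) − ¼ ln(1 − 2Q).
1 − 2P − Q = 0.810243, giving −½ ln(0.810243) = 0.105211.
1 − 2Q = 0.991894, giving −¼ ln(0.991894) = 0.002035.
d = 0.105211 + 0.002035 = 0.107246.

0.107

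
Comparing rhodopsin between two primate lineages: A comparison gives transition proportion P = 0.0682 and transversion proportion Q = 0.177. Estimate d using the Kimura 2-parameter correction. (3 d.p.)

0.297

Under the Kimura two-parameter model, d = −½ ln(1 − 2P − Q) − ¼ ln(1 − 2Q).
1 − 2P − Q = 0.6866, giving −½ ln(0.6866) = 0.188002.
1 − 2Q = 0.646, giving −¼ ln(0.646) = 0.109239.
d = 0.188002 + 0.109239 = 0.297241.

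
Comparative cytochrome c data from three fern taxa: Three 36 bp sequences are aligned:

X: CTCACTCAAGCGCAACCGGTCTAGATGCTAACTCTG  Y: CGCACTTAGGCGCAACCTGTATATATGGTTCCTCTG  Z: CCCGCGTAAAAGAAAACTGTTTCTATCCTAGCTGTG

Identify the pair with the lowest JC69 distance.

X and Y

X–Y: 9/36 differ, p = 0.250, d = 0.304.
X–Z: 15/36 differ, p = 0.417, d = 0.608.
Y–Z: 15/36 differ, p = 0.417, d = 0.608.
The smallest distance is between X and Y.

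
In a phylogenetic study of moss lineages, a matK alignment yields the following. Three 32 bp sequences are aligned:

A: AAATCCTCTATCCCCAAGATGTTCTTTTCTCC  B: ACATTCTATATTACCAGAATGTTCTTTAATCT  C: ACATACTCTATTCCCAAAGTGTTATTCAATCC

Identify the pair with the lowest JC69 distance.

A–B: 10/32 differ, p = 0.313, d = 0.404.
A–C: 9/32 differ, p = 0.281, d = 0.353.
B–C: 8/32 differ, p = 0.250, d = 0.304.
The smallest distance is between B and C.

B and C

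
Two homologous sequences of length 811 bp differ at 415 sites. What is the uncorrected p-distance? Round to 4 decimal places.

p = 415/811 = 0.511713… ≈ 0.5117 (to 4 d.p.).

0.5117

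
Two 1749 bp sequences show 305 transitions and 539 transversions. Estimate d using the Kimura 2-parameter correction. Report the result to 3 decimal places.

P = 305/1749 ≈ 0.174385 and Q = 539/1749 ≈ 0.308176.
Under the Kimura two-parameter model, d = −½ ln(1 − 2P − Q) − ¼ ln(1 − 2Q).
1 − 2P − Q = 0.343054, giving −½ ln(0.343054) = 0.534934.
1 − 2Q = 0.383648, giving −¼ ln(0.383648) = 0.239507.
d = 0.534934 + 0.239507 = 0.774441.

0.774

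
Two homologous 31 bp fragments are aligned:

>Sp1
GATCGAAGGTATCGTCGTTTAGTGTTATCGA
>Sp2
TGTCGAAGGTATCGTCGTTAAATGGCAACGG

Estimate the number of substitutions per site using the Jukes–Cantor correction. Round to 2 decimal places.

The sequences differ at 8 of 31 sites (1, 2, 20, 22, 25, 26, 28, 31), so p = 8/31 ≈ 0.258065.
d = −(3/4) ln(1 − 4p/3) = −0.75 ln(1 − 0.344087) = −0.75 ln(0.655913)
  = −0.75 × (-0.421727) = 0.316295 substitutions/site.

0.32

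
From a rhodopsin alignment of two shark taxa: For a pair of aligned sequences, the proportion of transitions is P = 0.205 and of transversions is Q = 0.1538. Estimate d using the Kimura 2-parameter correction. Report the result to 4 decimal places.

0.5067

Under the Kimura two-parameter model, d = −½ ln(1 − 2P − Q) − ¼ ln(1 − 2Q).
1 − 2P − Q = 0.4362, giving −½ ln(0.4362) = 0.414827.
1 − 2Q = 0.6924, giving −¼ ln(0.6924) = 0.091898.
d = 0.414827 + 0.091898 = 0.506725.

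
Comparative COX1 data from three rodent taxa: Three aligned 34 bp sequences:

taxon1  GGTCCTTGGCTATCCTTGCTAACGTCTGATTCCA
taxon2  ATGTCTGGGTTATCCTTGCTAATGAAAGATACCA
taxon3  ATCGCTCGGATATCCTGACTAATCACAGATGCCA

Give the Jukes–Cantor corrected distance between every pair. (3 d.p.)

taxon1–taxon2: 11/34 sites differ → p ≈ 0.323529, d = −0.75 ln(1 − 0.431372) = 0.423397 ≈ 0.423.
taxon1–taxon3: 13/34 sites differ → p ≈ 0.382353, d = −0.75 ln(1 − 0.509804) = 0.534712 ≈ 0.535.
taxon2–taxon3: 9/34 sites differ → p ≈ 0.264706, d = −0.75 ln(1 − 0.352941) = 0.326488 ≈ 0.326.

d(taxon1,taxon2) = 0.423, d(taxon1,taxon3) = 0.535, d(taxon2,taxon3) = 0.326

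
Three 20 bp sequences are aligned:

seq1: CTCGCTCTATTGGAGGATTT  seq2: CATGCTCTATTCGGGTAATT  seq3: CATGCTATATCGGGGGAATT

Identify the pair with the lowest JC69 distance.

seq1–seq2: 6/20 differ, p = 0.300, d = 0.383.
seq1–seq3: 6/20 differ, p = 0.300, d = 0.383.
seq2–seq3: 4/20 differ, p = 0.200, d = 0.233.
The smallest distance is between seq2 and seq3.

seq2 and seq3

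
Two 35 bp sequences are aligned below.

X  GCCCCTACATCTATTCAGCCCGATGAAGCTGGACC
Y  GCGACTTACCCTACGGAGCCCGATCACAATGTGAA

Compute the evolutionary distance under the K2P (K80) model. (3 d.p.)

Of 35 sites, 4 differences are transitions and 13 are transversions, so P = 4/35 ≈ 0.114286 and Q = 13/35 ≈ 0.371429.
Under the Kimura two-parameter model, d = −½ ln(1 − 2P − Q) − ¼ ln(1 − 2Q).
1 − 2P − Q = 0.399999, giving −½ ln(0.399999) = 0.458147.
1 − 2Q = 0.257142, giving −¼ ln(0.257142) = 0.339532.
d = 0.458147 + 0.339532 = 0.797679.

0.798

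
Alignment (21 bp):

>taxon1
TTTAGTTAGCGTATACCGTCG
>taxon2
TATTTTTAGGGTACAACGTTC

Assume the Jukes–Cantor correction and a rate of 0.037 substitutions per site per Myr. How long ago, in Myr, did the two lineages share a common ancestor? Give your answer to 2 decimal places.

7.19

The sequences differ at 8 of 21 sites (2, 4, 5, 10, 14, 16, 20, 21), so p = 8/21 ≈ 0.380952.
d = −(3/4) ln(1 − 4p/3) = −0.75 ln(1 − 0.507936) = −0.75 ln(0.492064)
  = −0.75 × (-0.709146) = 0.531860 substitutions/site.
Under a molecular clock d = 2μt, so t = d/(2μ) = 0.531860 / (2 × 0.037) = 7.19 Myr.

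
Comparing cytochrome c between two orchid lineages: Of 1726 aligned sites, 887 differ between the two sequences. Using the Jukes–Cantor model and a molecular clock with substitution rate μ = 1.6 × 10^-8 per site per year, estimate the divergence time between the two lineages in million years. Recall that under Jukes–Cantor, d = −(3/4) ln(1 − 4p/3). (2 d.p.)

27.09

p = 887/1726 ≈ 0.513905.
d = −(3/4) ln(1 − 4p/3) = −0.75 ln(1 − 0.685207) = −0.75 ln(0.314793)
  = −0.75 × (-1.155840) = 0.866880 substitutions/site.
Under a molecular clock d = 2μt, so t = d/(2μ) = 0.866880 / (2 × 1.6 × 10^-8) = 27.09 million years.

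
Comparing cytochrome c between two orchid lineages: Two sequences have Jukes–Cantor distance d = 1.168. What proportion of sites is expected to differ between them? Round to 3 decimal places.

p = (3/4)(1 − e^(−4d/3)) = 0.75 × (1 − e^(-1.557333)) = 0.75 × (1 − 0.210697) = 0.591977.

0.592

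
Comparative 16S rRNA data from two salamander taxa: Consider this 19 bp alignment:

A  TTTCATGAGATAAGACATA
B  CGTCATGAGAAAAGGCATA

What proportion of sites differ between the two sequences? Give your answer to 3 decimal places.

0.211

The sequences differ at 4 of 19 positions (sites 1, 2, 11, 15).
p = 4/19 = 0.210526… ≈ 0.211 (to 3 d.p.).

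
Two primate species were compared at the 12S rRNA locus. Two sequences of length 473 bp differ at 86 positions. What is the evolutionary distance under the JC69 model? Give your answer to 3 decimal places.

0.208

p = 86/473 ≈ 0.181818.
d = −(3/4) ln(1 − 4p/3) = −0.75 ln(1 − 0.242424) = −0.75 ln(0.757576)
  = −0.75 × (-0.277631) = 0.208223 substitutions/site.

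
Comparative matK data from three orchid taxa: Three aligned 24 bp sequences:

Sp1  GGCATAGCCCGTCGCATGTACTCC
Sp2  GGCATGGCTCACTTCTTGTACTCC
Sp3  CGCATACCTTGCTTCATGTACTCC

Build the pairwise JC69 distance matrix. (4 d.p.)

Sp1–Sp2: 7/24 sites differ → p ≈ 0.291667, d = −0.75 ln(1 − 0.388889) = 0.369358 ≈ 0.3694.
Sp1–Sp3: 7/24 sites differ → p ≈ 0.291667, d = −0.75 ln(1 − 0.388889) = 0.369358 ≈ 0.3694.
Sp2–Sp3: 6/24 sites differ → p = 0.25, d = −0.75 ln(1 − 0.333333) = 0.304098 ≈ 0.3041.

d(Sp1,Sp2) = 0.3694, d(Sp1,Sp3) = 0.3694, d(Sp2,Sp3) = 0.3041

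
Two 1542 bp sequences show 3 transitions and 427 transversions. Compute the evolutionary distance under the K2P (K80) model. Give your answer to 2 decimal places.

0.37

P = 3/1542 ≈ 0.001946 and Q = 427/1542 ≈ 0.276913.
Under the Kimura two-parameter model, d = −½ ln(1 − 2P − Q) − ¼ ln(1 − 2Q).
1 − 2P − Q = 0.719195, giving −½ ln(0.719195) = 0.164811.
1 − 2Q = 0.446174, giving −¼ ln(0.446174) = 0.201762.
d = 0.164811 + 0.201762 = 0.366573.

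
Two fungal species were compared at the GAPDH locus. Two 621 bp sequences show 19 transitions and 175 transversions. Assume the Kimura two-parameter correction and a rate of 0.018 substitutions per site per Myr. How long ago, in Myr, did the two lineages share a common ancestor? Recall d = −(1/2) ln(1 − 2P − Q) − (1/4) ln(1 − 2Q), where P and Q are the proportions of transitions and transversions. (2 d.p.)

P = 19/621 ≈ 0.030596 and Q = 175/621 ≈ 0.281804.
Under the Kimura two-parameter model, d = −½ ln(1 − 2P − Q) − ¼ ln(1 − 2Q).
1 − 2P − Q = 0.657004, giving −½ ln(0.657004) = 0.210033.
1 − 2Q = 0.436392, giving −¼ ln(0.436392) = 0.207304.
d = 0.210033 + 0.207304 = 0.417337.
Under a molecular clock d = 2μt, so t = d/(2μ) = 0.417337 / (2 × 0.018) = 11.59 Myr.

11.59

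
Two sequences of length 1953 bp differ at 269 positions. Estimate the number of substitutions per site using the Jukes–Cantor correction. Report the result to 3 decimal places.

0.152

p = 269/1953 ≈ 0.137737.
d = −(3/4) ln(1 − 4p/3) = −0.75 ln(1 − 0.183649) = −0.75 ln(0.816351)
  = −0.75 × (-0.202911) = 0.152183 substitutions/site.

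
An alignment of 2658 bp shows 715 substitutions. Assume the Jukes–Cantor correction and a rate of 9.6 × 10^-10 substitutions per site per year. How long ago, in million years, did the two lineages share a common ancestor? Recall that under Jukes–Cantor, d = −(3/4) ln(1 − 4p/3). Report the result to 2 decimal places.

p = 715/2658 ≈ 0.268999.
d = −(3/4) ln(1 − 4p/3) = −0.75 ln(1 − 0.358665) = −0.75 ln(0.641335)
  = −0.75 × (-0.444203) = 0.333152 substitutions/site.
Under a molecular clock d = 2μt, so t = d/(2μ) = 0.333152 / (2 × 9.6 × 10^-10) = 173.52 million years.

173.52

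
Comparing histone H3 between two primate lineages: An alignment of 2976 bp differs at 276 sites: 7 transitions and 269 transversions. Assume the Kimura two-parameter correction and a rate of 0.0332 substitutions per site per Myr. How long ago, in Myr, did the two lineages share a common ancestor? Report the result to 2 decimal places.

1.50

P = 7/2976 ≈ 0.002352 and Q = 269/2976 ≈ 0.09039.
Under the Kimura two-parameter model, d = −½ ln(1 − 2P − Q) − ¼ ln(1 − 2Q).
1 − 2P − Q = 0.904906, giving −½ ln(0.904906) = 0.049962.
1 − 2Q = 0.81922, giving −¼ ln(0.81922) = 0.049851.
d = 0.049962 + 0.049851 = 0.099813.
Under a molecular clock d = 2μt, so t = d/(2μ) = 0.099813 / (2 × 0.0332) = 1.50 Myr.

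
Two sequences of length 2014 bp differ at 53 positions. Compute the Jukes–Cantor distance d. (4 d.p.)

0.0268

p = 53/2014 ≈ 0.026316.
d = −(3/4) ln(1 − 4p/3) = −0.75 ln(1 − 0.035088) = −0.75 ln(0.964912)
  = −0.75 × (-0.035718) = 0.026789 substitutions/site.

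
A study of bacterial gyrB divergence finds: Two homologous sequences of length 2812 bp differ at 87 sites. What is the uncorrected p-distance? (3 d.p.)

0.031

p = 87/2812 = 0.030938… ≈ 0.031 (to 3 d.p.).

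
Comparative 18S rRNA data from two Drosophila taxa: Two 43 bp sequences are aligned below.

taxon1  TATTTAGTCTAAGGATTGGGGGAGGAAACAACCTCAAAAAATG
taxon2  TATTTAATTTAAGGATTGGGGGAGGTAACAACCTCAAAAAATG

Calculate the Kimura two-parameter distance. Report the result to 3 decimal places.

Of 43 sites, 2 differences are transitions and 1 are transversions, so P = 2/43 ≈ 0.046512 and Q = 1/43 ≈ 0.023256.
Under the Kimura two-parameter model, d = −½ ln(1 − 2P − Q) − ¼ ln(1 − 2Q).
1 − 2P − Q = 0.88372, giving −½ ln(0.88372) = 0.061808.
1 − 2Q = 0.953488, giving −¼ ln(0.953488) = 0.011907.
d = 0.061808 + 0.011907 = 0.073715.

0.074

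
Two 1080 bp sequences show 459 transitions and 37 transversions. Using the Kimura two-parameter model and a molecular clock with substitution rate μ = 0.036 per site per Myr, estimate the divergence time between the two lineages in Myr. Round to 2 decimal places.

P = 459/1080 = 0.425 and Q = 37/1080 ≈ 0.034259.
Under the Kimura two-parameter model, d = −½ ln(1 − 2P − Q) − ¼ ln(1 − 2Q).
1 − 2P − Q = 0.115741, giving −½ ln(0.115741) = 1.078200.
1 − 2Q = 0.931482, giving −¼ ln(0.931482) = 0.017745.
d = 1.078200 + 0.017745 = 1.095945.
Under a molecular clock d = 2μt, so t = d/(2μ) = 1.095945 / (2 × 0.036) = 15.22 Myr.

15.22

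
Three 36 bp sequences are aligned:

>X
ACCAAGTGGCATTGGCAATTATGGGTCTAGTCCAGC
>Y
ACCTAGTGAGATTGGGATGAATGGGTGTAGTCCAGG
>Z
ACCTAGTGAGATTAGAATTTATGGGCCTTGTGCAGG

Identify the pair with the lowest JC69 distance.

X–Y: 9/36 differ, p = 0.250, d = 0.304.
X–Z: 10/36 differ, p = 0.278, d = 0.347.
Y–Z: 8/36 differ, p = 0.222, d = 0.264.
The smallest distance is between Y and Z.

Y and Z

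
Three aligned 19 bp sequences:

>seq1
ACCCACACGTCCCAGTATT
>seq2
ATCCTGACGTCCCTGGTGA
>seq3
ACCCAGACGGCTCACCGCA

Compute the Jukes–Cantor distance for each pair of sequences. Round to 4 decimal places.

seq1–seq2: 8/19 sites differ → p ≈ 0.421053, d = −0.75 ln(1 − 0.561404) = 0.618132 ≈ 0.6181.
seq1–seq3: 8/19 sites differ → p ≈ 0.421053, d = −0.75 ln(1 − 0.561404) = 0.618132 ≈ 0.6181.
seq2–seq3: 9/19 sites differ → p ≈ 0.473684, d = −0.75 ln(1 − 0.631579) = 0.748897 ≈ 0.7489.

d(seq1,seq2) = 0.6181, d(seq1,seq3) = 0.6181, d(seq2,seq3) = 0.7489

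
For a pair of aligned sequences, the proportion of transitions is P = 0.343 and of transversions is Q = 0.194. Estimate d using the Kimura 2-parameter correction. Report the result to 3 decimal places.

Under the Kimura two-parameter model, d = −½ ln(1 − 2P − Q) − ¼ ln(1 − 2Q).
1 − 2P − Q = 0.12, giving −½ ln(0.12) = 1.060132.
1 − 2Q = 0.612, giving −¼ ln(0.612) = 0.122756.
d = 1.060132 + 0.122756 = 1.182888.

1.183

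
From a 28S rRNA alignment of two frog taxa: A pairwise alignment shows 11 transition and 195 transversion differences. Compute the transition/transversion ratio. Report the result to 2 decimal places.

0.06

R = 11/195 = 0.056410… ≈ 0.06 (to 2 d.p.).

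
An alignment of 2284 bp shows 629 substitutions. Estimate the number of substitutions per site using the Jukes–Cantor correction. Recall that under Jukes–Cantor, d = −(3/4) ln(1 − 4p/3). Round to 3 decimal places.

p = 629/2284 ≈ 0.275394.
d = −(3/4) ln(1 − 4p/3) = −0.75 ln(1 − 0.367192) = −0.75 ln(0.632808)
  = −0.75 × (-0.457588) = 0.343191 substitutions/site.

0.343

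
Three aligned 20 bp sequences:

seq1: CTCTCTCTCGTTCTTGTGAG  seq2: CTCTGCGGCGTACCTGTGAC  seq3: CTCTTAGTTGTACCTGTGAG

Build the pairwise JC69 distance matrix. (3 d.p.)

seq1–seq2: 7/20 sites differ → p = 0.35, d = −0.75 ln(1 − 0.466667) = 0.471457 ≈ 0.471.
seq1–seq3: 6/20 sites differ → p = 0.3, d = −0.75 ln(1 − 0.4) = 0.383119 ≈ 0.383.
seq2–seq3: 5/20 sites differ → p = 0.25, d = −0.75 ln(1 − 0.333333) = 0.304098 ≈ 0.304.

d(seq1,seq2) = 0.471, d(seq1,seq3) = 0.383, d(seq2,seq3) = 0.304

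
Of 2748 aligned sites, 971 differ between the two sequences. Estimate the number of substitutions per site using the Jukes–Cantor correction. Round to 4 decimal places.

p = 971/2748 ≈ 0.353348.
d = −(3/4) ln(1 − 4p/3) = −0.75 ln(1 − 0.471131) = −0.75 ln(0.528869)
  = −0.75 × (-0.637015) = 0.477761 substitutions/site.

0.4778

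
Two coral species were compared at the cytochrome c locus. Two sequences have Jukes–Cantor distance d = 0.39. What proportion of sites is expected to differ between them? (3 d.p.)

p = (3/4)(1 − e^(−4d/3)) = 0.75 × (1 − e^(-0.52)) = 0.75 × (1 − 0.594521) = 0.304109.

0.304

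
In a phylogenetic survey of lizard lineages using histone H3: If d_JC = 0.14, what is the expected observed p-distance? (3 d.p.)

p = (3/4)(1 − e^(−4d/3)) = 0.75 × (1 − e^(-0.186667)) = 0.75 × (1 − 0.829720) = 0.127710.

0.128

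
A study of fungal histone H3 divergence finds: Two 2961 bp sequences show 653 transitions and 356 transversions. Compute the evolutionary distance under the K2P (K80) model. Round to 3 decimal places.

0.481

P = 653/2961 ≈ 0.220534 and Q = 356/2961 ≈ 0.12023.
Under the Kimura two-parameter model, d = −½ ln(1 − 2P − Q) − ¼ ln(1 − 2Q).
1 − 2P − Q = 0.438702, giving −½ ln(0.438702) = 0.411967.
1 − 2Q = 0.75954, giving −¼ ln(0.75954) = 0.068761.
d = 0.411967 + 0.068761 = 0.480728.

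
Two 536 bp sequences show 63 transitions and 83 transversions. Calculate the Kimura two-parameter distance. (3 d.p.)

P = 63/536 ≈ 0.117537 and Q = 83/536 ≈ 0.154851.
Under the Kimura two-parameter model, d = −½ ln(1 − 2P − Q) − ¼ ln(1 − 2Q).
1 − 2P − Q = 0.610075, giving −½ ln(0.610075) = 0.247087.
1 − 2Q = 0.690298, giving −¼ ln(0.690298) = 0.092658.
d = 0.247087 + 0.092658 = 0.339745.

0.340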